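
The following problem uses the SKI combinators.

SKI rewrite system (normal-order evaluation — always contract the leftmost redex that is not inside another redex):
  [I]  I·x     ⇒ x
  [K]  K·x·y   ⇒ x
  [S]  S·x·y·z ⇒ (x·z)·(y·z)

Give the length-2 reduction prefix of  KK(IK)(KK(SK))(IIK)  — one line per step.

Answer: after 2 steps: KK(SK)

Working:
  start: KK(IK)(KK(SK))(IIK)
  →1  K(KK(SK))(IIK)
  →2  KK(SK)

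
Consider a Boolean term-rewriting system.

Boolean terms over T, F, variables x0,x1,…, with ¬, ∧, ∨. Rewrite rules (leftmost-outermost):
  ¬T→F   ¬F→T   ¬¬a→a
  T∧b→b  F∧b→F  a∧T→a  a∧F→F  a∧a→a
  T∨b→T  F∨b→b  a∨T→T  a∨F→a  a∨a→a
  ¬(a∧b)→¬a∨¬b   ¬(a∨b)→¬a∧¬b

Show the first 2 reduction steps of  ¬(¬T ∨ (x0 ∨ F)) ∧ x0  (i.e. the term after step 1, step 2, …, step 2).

Answer: after 2 steps: (T ∧ ¬(x0 ∨ F)) ∧ x0

Derivation:
  start: ¬(¬T ∨ (x0 ∨ F)) ∧ x0
  step 1: (¬¬T ∧ ¬(x0 ∨ F)) ∧ x0
  step 2: (T ∧ ¬(x0 ∨ F)) ∧ x0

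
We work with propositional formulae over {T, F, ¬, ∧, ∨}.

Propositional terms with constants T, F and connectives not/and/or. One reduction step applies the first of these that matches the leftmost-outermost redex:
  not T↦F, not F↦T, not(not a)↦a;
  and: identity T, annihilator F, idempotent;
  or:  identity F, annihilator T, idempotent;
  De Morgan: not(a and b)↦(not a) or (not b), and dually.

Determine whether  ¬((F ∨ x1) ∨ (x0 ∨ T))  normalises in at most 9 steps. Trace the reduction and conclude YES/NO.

Answer: YES — reaches normal form F in 8 ≤ 9 steps

Derivation:
  start: ¬((F ∨ x1) ∨ (x0 ∨ T))
  →1  ¬(F ∨ x1) ∧ ¬(x0 ∨ T)
  →2  (¬F ∧ ¬x1) ∧ ¬(x0 ∨ T)
  →3  (T ∧ ¬x1) ∧ ¬(x0 ∨ T)
  →4  ¬x1 ∧ ¬(x0 ∨ T)
  →5  ¬x1 ∧ (¬x0 ∧ ¬T)
  →6  ¬x1 ∧ (¬x0 ∧ F)
  →7  ¬x1 ∧ F
  →8  F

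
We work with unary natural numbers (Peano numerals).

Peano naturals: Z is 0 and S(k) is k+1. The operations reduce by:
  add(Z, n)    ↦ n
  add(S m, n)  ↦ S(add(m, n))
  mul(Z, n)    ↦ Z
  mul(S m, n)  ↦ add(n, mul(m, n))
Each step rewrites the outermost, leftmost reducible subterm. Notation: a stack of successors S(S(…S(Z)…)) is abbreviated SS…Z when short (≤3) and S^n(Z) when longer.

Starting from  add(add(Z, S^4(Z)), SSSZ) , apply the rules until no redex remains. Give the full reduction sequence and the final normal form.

Answer: normal form = S^7(Z)  (in 6 steps)

Reduction:
  start: add(add(Z, S^4(Z)), SSSZ)
  [1] add(S^4(Z), SSSZ)
  [2] S(add(SSSZ, SSSZ))
  [3] S(S(add(SSZ, SSSZ)))
  [4] S(S(S(add(SZ, SSSZ))))
  [5] S(S(S(S(add(Z, SSSZ)))))
  [6] S^7(Z)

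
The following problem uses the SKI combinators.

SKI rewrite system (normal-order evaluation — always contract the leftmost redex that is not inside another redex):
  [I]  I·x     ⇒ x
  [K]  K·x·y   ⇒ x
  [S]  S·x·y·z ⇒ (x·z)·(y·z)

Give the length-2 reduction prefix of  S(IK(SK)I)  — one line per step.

  start: S(IK(SK)I)
  →1  S(K(SK)I)
  →2  S(SK)

Answer: after 2 steps: S(SK)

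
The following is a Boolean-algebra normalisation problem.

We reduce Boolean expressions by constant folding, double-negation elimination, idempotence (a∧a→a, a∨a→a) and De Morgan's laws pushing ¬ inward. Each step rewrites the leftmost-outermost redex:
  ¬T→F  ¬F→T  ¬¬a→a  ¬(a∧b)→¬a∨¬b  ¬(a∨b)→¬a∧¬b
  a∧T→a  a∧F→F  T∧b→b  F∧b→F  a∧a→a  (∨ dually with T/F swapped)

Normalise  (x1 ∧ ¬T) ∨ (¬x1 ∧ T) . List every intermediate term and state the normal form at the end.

Answer: normal form = ¬x1  (in 4 steps)

Working:
  start: (x1 ∧ ¬T) ∨ (¬x1 ∧ T)
  →1  (x1 ∧ F) ∨ (¬x1 ∧ T)
  →2  F ∨ (¬x1 ∧ T)
  →3  ¬x1 ∧ T
  →4  ¬x1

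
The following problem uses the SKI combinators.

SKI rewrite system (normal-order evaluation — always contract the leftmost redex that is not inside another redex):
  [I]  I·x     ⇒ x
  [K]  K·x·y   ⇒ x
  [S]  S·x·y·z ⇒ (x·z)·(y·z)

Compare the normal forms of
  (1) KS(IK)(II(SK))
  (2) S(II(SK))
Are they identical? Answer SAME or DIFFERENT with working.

Answer: SAME — A ⇓ S(SK), B ⇓ S(SK)

Derivation:
Term A:
  start: KS(IK)(II(SK))
  step 1: S(II(SK))
  step 2: S(I(SK))
  step 3: S(SK)

Term B:
  start: S(II(SK))
  step 1: S(I(SK))
  step 2: S(SK)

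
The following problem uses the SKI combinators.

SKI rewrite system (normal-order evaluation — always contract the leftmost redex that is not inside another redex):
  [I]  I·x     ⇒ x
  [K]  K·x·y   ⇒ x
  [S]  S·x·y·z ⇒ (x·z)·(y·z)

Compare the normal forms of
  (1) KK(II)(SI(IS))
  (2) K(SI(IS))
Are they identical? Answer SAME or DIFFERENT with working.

Term A:
  start: KK(II)(SI(IS))
  →1  K(SI(IS))
  →2  K(SIS)

Term B:
  start: K(SI(IS))
  →1  K(SIS)

Answer: SAME — A ⇓ K(SIS), B ⇓ K(SIS)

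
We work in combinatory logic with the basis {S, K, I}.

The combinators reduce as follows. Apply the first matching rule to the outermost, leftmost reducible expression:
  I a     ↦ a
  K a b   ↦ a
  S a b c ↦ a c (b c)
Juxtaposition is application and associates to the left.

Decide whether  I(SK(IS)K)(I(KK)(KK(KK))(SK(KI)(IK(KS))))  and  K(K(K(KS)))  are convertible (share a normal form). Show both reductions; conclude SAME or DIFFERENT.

Answer: SAME — A ⇓ K(K(K(KS))), B ⇓ K(K(K(KS)))

Derivation:
Term A:
  start: I(SK(IS)K)(I(KK)(KK(KK))(SK(KI)(IK(KS))))
  →1  SK(IS)K(I(KK)(KK(KK))(SK(KI)(IK(KS))))
  →2  KK(ISK)(I(KK)(KK(KK))(SK(KI)(IK(KS))))
  →3  K(I(KK)(KK(KK))(SK(KI)(IK(KS))))
  →4  K(KK(KK(KK))(SK(KI)(IK(KS))))
  →5  K(K(SK(KI)(IK(KS))))
  →6  K(K(K(IK(KS))(KI(IK(KS)))))
  →7  K(K(IK(KS)))
  →8  K(K(K(KS)))

Term B:
  start: K(K(K(KS)))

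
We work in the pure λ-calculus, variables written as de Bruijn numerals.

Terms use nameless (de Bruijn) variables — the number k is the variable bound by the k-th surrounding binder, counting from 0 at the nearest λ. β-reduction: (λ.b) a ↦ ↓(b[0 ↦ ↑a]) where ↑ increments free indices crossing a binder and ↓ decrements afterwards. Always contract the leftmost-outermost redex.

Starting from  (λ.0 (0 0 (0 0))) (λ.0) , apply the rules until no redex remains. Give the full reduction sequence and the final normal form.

Answer: normal form = λ.0  (in 5 steps)

Working:
  start: (λ.0 (0 0 (0 0))) (λ.0)
  [1] (λ.0) ((λ.0) (λ.0) ((λ.0) (λ.0)))
  [2] (λ.0) (λ.0) ((λ.0) (λ.0))
  [3] (λ.0) ((λ.0) (λ.0))
  [4] (λ.0) (λ.0)
  [5] λ.0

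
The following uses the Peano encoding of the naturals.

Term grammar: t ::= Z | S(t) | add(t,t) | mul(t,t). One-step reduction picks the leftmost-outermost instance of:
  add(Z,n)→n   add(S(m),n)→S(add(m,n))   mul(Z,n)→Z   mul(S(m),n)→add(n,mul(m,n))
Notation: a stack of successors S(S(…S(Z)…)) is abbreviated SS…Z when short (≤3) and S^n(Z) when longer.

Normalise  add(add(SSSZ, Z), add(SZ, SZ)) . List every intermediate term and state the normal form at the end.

  start: add(add(SSSZ, Z), add(SZ, SZ))
  step 1: add(S(add(SSZ, Z)), add(SZ, SZ))
  step 2: S(add(add(SSZ, Z), add(SZ, SZ)))
  step 3: S(add(S(add(SZ, Z)), add(SZ, SZ)))
  step 4: S(S(add(add(SZ, Z), add(SZ, SZ))))
  step 5: S(S(add(S(add(Z, Z)), add(SZ, SZ))))
  step 6: S(S(S(add(add(Z, Z), add(SZ, SZ)))))
  step 7: S(S(S(add(Z, add(SZ, SZ)))))
  step 8: S(S(S(add(SZ, SZ))))
  step 9: S(S(S(S(add(Z, SZ)))))
  step 10: S^5(Z)

Answer: normal form = S^5(Z)  (in 10 steps)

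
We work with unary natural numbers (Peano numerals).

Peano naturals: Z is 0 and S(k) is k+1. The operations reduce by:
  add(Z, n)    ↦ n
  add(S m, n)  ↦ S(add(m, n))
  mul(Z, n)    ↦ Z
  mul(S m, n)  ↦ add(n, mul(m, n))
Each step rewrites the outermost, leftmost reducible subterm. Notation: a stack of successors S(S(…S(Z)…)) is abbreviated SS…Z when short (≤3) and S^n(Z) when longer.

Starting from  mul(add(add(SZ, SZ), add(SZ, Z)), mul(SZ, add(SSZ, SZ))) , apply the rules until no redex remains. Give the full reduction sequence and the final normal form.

Answer: normal form = S^9(Z)  (in 50 steps)

Working:
  start: mul(add(add(SZ, SZ), add(SZ, Z)), mul(SZ, add(SSZ, SZ)))
  step 1: mul(add(S(add(Z, SZ)), add(SZ, Z)), mul(SZ, add(SSZ, SZ)))
  step 2: mul(S(add(add(Z, SZ), add(SZ, Z))), mul(SZ, add(SSZ, SZ)))
  step 3: add(mul(SZ, add(SSZ, SZ)), mul(add(add(Z, SZ), add(SZ, Z)), mul(SZ, add(SSZ, SZ))))
  step 4: add(add(add(SSZ, SZ), mul(Z, add(SSZ, SZ))), mul(add(add(Z, SZ), add(SZ, Z)), mul(SZ, add(SSZ, SZ))))
  step 5: add(add(S(add(SZ, SZ)), mul(Z, add(SSZ, SZ))), mul(add(add(Z, SZ), add(SZ, Z)), mul(SZ, add(SSZ, SZ))))
  step 6: add(S(add(add(SZ, SZ), mul(Z, add(SSZ, SZ)))), mul(add(add(Z, SZ), add(SZ, Z)), mul(SZ, add(SSZ, SZ))))
  step 7: S(add(add(add(SZ, SZ), mul(Z, add(SSZ, SZ))), mul(add(add(Z, SZ), add(SZ, Z)), mul(SZ, add(SSZ, SZ)))))
  step 8: S(add(add(S(add(Z, SZ)), mul(Z, add(SSZ, SZ))), mul(add(add(Z, SZ), add(SZ, Z)), mul(SZ, add(SSZ, SZ)))))
  step 9: S(add(S(add(add(Z, SZ), mul(Z, add(SSZ, SZ)))), mul(add(add(Z, SZ), add(SZ, Z)), mul(SZ, add(SSZ, SZ)))))
  step 10: S(S(add(add(add(Z, SZ), mul(Z, add(SSZ, SZ))), mul(add(add(Z, SZ), add(SZ, Z)), mul(SZ, add(SSZ, SZ))))))
  step 11: S(S(add(add(SZ, mul(Z, add(SSZ, SZ))), mul(add(add(Z, SZ), add(SZ, Z)), mul(SZ, add(SSZ, SZ))))))
  step 12: S(S(add(S(add(Z, mul(Z, add(SSZ, SZ)))), mul(add(add(Z, SZ), add(SZ, Z)), mul(SZ, add(SSZ, SZ))))))
  step 13: S(S(S(add(add(Z, mul(Z, add(SSZ, SZ))), mul(add(add(Z, SZ), add(SZ, Z)), mul(SZ, add(SSZ, SZ)))))))
  step 14: S(S(S(add(mul(Z, add(SSZ, SZ)), mul(add(add(Z, SZ), add(SZ, Z)), mul(SZ, add(SSZ, SZ)))))))
  step 15: S(S(S(add(Z, mul(add(add(Z, SZ), add(SZ, Z)), mul(SZ, add(SSZ, SZ)))))))
  step 16: S(S(S(mul(add(add(Z, SZ), add(SZ, Z)), mul(SZ, add(SSZ, SZ))))))
  step 17: S(S(S(mul(add(SZ, add(SZ, Z)), mul(SZ, add(SSZ, SZ))))))
  step 18: S(S(S(mul(S(add(Z, add(SZ, Z))), mul(SZ, add(SSZ, SZ))))))
  step 19: S(S(S(add(mul(SZ, add(SSZ, SZ)), mul(add(Z, add(SZ, Z)), mul(SZ, add(SSZ, SZ)))))))
  step 20: S(S(S(add(add(add(SSZ, SZ), mul(Z, add(SSZ, SZ))), mul(add(Z, add(SZ, Z)), mul(SZ, add(SSZ, SZ)))))))
  step 21: S(S(S(add(add(S(add(SZ, SZ)), mul(Z, add(SSZ, SZ))), mul(add(Z, add(SZ, Z)), mul(SZ, add(SSZ, SZ)))))))
  step 22: S(S(S(add(S(add(add(SZ, SZ), mul(Z, add(SSZ, SZ)))), mul(add(Z, add(SZ, Z)), mul(SZ, add(SSZ, SZ)))))))
  step 23: S(S(S(S(add(add(add(SZ, SZ), mul(Z, add(SSZ, SZ))), mul(add(Z, add(SZ, Z)), mul(SZ, add(SSZ, SZ))))))))
  step 24: S(S(S(S(add(add(S(add(Z, SZ)), mul(Z, add(SSZ, SZ))), mul(add(Z, add(SZ, Z)), mul(SZ, add(SSZ, SZ))))))))
  step 25: S(S(S(S(add(S(add(add(Z, SZ), mul(Z, add(SSZ, SZ)))), mul(add(Z, add(SZ, Z)), mul(SZ, add(SSZ, SZ))))))))
  step 26: S(S(S(S(S(add(add(add(Z, SZ), mul(Z, add(SSZ, SZ))), mul(add(Z, add(SZ, Z)), mul(SZ, add(SSZ, SZ)))))))))
  step 27: S(S(S(S(S(add(add(SZ, mul(Z, add(SSZ, SZ))), mul(add(Z, add(SZ, Z)), mul(SZ, add(SSZ, SZ)))))))))
  step 28: S(S(S(S(S(add(S(add(Z, mul(Z, add(SSZ, SZ)))), mul(add(Z, add(SZ, Z)), mul(SZ, add(SSZ, SZ)))))))))
  step 29: S(S(S(S(S(S(add(add(Z, mul(Z, add(SSZ, SZ))), mul(add(Z, add(SZ, Z)), mul(SZ, add(SSZ, SZ))))))))))
  step 30: S(S(S(S(S(S(add(mul(Z, add(SSZ, SZ)), mul(add(Z, add(SZ, Z)), mul(SZ, add(SSZ, SZ))))))))))
  step 31: S(S(S(S(S(S(add(Z, mul(add(Z, add(SZ, Z)), mul(SZ, add(SSZ, SZ))))))))))
  step 32: S(S(S(S(S(S(mul(add(Z, add(SZ, Z)), mul(SZ, add(SSZ, SZ)))))))))
  step 33: S(S(S(S(S(S(mul(add(SZ, Z), mul(SZ, add(SSZ, SZ)))))))))
  step 34: S(S(S(S(S(S(mul(S(add(Z, Z)), mul(SZ, add(SSZ, SZ)))))))))
  step 35: S(S(S(S(S(S(add(mul(SZ, add(SSZ, SZ)), mul(add(Z, Z), mul(SZ, add(SSZ, SZ))))))))))
  step 36: S(S(S(S(S(S(add(add(add(SSZ, SZ), mul(Z, add(SSZ, SZ))), mul(add(Z, Z), mul(SZ, add(SSZ, SZ))))))))))
  step 37: S(S(S(S(S(S(add(add(S(add(SZ, SZ)), mul(Z, add(SSZ, SZ))), mul(add(Z, Z), mul(SZ, add(SSZ, SZ))))))))))
  step 38: S(S(S(S(S(S(add(S(add(add(SZ, SZ), mul(Z, add(SSZ, SZ)))), mul(add(Z, Z), mul(SZ, add(SSZ, SZ))))))))))
  step 39: S(S(S(S(S(S(S(add(add(add(SZ, SZ), mul(Z, add(SSZ, SZ))), mul(add(Z, Z), mul(SZ, add(SSZ, SZ)))))))))))
  step 40: S(S(S(S(S(S(S(add(add(S(add(Z, SZ)), mul(Z, add(SSZ, SZ))), mul(add(Z, Z), mul(SZ, add(SSZ, SZ)))))))))))
  step 41: S(S(S(S(S(S(S(add(S(add(add(Z, SZ), mul(Z, add(SSZ, SZ)))), mul(add(Z, Z), mul(SZ, add(SSZ, SZ)))))))))))
  step 42: S(S(S(S(S(S(S(S(add(add(add(Z, SZ), mul(Z, add(SSZ, SZ))), mul(add(Z, Z), mul(SZ, add(SSZ, SZ))))))))))))
  step 43: S(S(S(S(S(S(S(S(add(add(SZ, mul(Z, add(SSZ, SZ))), mul(add(Z, Z), mul(SZ, add(SSZ, SZ))))))))))))
  step 44: S(S(S(S(S(S(S(S(add(S(add(Z, mul(Z, add(SSZ, SZ)))), mul(add(Z, Z), mul(SZ, add(SSZ, SZ))))))))))))
  step 45: S(S(S(S(S(S(S(S(S(add(add(Z, mul(Z, add(SSZ, SZ))), mul(add(Z, Z), mul(SZ, add(SSZ, SZ)))))))))))))
  step 46: S(S(S(S(S(S(S(S(S(add(mul(Z, add(SSZ, SZ)), mul(add(Z, Z), mul(SZ, add(SSZ, SZ)))))))))))))
  step 47: S(S(S(S(S(S(S(S(S(add(Z, mul(add(Z, Z), mul(SZ, add(SSZ, SZ)))))))))))))
  step 48: S(S(S(S(S(S(S(S(S(mul(add(Z, Z), mul(SZ, add(SSZ, SZ))))))))))))
  step 49: S(S(S(S(S(S(S(S(S(mul(Z, mul(SZ, add(SSZ, SZ))))))))))))
  step 50: S^9(Z)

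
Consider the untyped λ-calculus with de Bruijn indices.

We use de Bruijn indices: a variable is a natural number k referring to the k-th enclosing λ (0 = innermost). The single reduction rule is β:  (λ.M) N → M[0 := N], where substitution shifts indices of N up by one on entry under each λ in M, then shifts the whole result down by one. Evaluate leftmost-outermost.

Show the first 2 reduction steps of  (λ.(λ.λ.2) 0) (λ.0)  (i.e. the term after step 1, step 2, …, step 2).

  start: (λ.(λ.λ.2) 0) (λ.0)
  [1] (λ.λ.λ.0) (λ.0)
  [2] λ.λ.0

Answer: after 2 steps: λ.λ.0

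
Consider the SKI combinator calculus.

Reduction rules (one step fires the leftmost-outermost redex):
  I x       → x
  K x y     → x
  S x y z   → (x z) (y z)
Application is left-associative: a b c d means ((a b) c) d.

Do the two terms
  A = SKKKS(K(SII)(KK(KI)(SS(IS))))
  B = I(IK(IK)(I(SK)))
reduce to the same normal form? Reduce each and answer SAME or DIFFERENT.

Term A:
  start: SKKKS(K(SII)(KK(KI)(SS(IS))))
  →1  KK(KK)S(K(SII)(KK(KI)(SS(IS))))
  →2  KS(K(SII)(KK(KI)(SS(IS))))
  →3  S

Term B:
  start: I(IK(IK)(I(SK)))
  →1  IK(IK)(I(SK))
  →2  K(IK)(I(SK))
  →3  IK
  →4  K

Answer: DIFFERENT — A ⇓ S, B ⇓ K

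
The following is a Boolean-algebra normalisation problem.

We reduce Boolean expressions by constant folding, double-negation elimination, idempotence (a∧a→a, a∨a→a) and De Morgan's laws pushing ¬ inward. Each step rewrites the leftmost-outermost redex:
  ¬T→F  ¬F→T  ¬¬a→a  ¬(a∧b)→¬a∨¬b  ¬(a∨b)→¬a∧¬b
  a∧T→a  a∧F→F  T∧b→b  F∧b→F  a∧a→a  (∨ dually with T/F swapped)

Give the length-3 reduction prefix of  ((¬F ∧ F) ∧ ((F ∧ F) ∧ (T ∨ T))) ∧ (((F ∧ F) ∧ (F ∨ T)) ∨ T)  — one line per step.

  start: ((¬F ∧ F) ∧ ((F ∧ F) ∧ (T ∨ T))) ∧ (((F ∧ F) ∧ (F ∨ T)) ∨ T)
  [1] (F ∧ ((F ∧ F) ∧ (T ∨ T))) ∧ (((F ∧ F) ∧ (F ∨ T)) ∨ T)
  [2] F ∧ (((F ∧ F) ∧ (F ∨ T)) ∨ T)
  [3] F

Answer: after 3 steps: F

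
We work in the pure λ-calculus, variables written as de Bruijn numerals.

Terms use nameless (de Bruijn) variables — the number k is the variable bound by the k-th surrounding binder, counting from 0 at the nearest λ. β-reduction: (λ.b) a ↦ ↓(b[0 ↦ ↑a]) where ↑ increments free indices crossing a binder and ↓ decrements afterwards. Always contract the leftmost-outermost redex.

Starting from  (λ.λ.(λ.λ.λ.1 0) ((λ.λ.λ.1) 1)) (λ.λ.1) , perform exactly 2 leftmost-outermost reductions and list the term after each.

  start: (λ.λ.(λ.λ.λ.1 0) ((λ.λ.λ.1) 1)) (λ.λ.1)
  →1  λ.(λ.λ.λ.1 0) ((λ.λ.λ.1) (λ.λ.1))
  →2  λ.λ.λ.1 0

Answer: after 2 steps: λ.λ.λ.1 0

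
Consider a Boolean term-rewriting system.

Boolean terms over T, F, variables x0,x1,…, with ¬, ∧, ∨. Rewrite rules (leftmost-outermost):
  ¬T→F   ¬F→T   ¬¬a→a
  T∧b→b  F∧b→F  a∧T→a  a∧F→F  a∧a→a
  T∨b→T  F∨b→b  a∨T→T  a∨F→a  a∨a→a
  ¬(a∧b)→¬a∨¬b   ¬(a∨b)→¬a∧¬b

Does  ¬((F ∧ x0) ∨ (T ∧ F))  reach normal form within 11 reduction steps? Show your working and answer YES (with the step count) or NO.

  start: ¬((F ∧ x0) ∨ (T ∧ F))
  →1  ¬(F ∧ x0) ∧ ¬(T ∧ F)
  →2  (¬F ∨ ¬x0) ∧ ¬(T ∧ F)
  →3  (T ∨ ¬x0) ∧ ¬(T ∧ F)
  →4  T ∧ ¬(T ∧ F)
  →5  ¬(T ∧ F)
  →6  ¬T ∨ ¬F
  →7  F ∨ ¬F
  →8  ¬F
  →9  T

Answer: YES — reaches normal form T in 9 ≤ 11 steps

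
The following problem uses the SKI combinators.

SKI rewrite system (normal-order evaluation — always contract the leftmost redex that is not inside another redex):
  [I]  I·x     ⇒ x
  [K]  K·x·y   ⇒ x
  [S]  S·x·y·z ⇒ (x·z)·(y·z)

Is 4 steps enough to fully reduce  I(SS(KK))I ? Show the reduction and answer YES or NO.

Answer: YES — reaches normal form SIK in 3 ≤ 4 steps

Derivation:
  start: I(SS(KK))I
  [1] SS(KK)I
  [2] SI(KKI)
  [3] SIK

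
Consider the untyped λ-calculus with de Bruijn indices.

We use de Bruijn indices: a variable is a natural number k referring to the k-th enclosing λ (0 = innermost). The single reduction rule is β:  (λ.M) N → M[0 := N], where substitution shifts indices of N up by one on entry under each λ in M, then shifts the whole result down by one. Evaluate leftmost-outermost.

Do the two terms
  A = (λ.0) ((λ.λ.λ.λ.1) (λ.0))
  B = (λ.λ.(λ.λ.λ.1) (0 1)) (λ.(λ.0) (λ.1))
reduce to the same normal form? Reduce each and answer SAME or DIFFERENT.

Answer: SAME — A ⇓ λ.λ.λ.1, B ⇓ λ.λ.λ.1

Derivation:
Term A:
  start: (λ.0) ((λ.λ.λ.λ.1) (λ.0))
  →1  (λ.λ.λ.λ.1) (λ.0)
  →2  λ.λ.λ.1

Term B:
  start: (λ.λ.(λ.λ.λ.1) (0 1)) (λ.(λ.0) (λ.1))
  →1  λ.(λ.λ.λ.1) (0 (λ.(λ.0) (λ.1)))
  →2  λ.λ.λ.1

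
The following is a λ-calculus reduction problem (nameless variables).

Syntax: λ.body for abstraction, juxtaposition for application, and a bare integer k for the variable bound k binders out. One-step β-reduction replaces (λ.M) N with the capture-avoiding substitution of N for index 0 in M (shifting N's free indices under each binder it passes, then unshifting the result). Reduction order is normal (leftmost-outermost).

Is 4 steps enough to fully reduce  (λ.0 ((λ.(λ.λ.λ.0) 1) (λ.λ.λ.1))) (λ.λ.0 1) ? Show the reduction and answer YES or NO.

Answer: YES — reaches normal form λ.0 (λ.λ.0) in 4 ≤ 4 steps

Working:
  start: (λ.0 ((λ.(λ.λ.λ.0) 1) (λ.λ.λ.1))) (λ.λ.0 1)
  →1  (λ.λ.0 1) ((λ.(λ.λ.λ.0) (λ.λ.0 1)) (λ.λ.λ.1))
  →2  λ.0 ((λ.(λ.λ.λ.0) (λ.λ.0 1)) (λ.λ.λ.1))
  →3  λ.0 ((λ.λ.λ.0) (λ.λ.0 1))
  →4  λ.0 (λ.λ.0)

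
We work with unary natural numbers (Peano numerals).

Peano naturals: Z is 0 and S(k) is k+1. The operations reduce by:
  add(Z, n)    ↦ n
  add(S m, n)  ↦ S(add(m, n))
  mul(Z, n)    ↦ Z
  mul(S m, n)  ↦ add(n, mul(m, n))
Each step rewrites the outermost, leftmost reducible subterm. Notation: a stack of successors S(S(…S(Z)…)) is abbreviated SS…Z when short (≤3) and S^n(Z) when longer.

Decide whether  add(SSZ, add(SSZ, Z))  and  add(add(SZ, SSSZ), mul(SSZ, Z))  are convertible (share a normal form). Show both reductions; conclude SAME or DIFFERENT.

Term A:
  start: add(SSZ, add(SSZ, Z))
  step 1: S(add(SZ, add(SSZ, Z)))
  step 2: S(S(add(Z, add(SSZ, Z))))
  step 3: S(S(add(SSZ, Z)))
  step 4: S(S(S(add(SZ, Z))))
  step 5: S(S(S(S(add(Z, Z)))))
  step 6: S^4(Z)

Term B:
  start: add(add(SZ, SSSZ), mul(SSZ, Z))
  step 1: add(S(add(Z, SSSZ)), mul(SSZ, Z))
  step 2: S(add(add(Z, SSSZ), mul(SSZ, Z)))
  step 3: S(add(SSSZ, mul(SSZ, Z)))
  step 4: S(S(add(SSZ, mul(SSZ, Z))))
  step 5: S(S(S(add(SZ, mul(SSZ, Z)))))
  step 6: S(S(S(S(add(Z, mul(SSZ, Z))))))
  step 7: S(S(S(S(mul(SSZ, Z)))))
  step 8: S(S(S(S(add(Z, mul(SZ, Z))))))
  step 9: S(S(S(S(mul(SZ, Z)))))
  step 10: S(S(S(S(add(Z, mul(Z, Z))))))
  step 11: S(S(S(S(mul(Z, Z)))))
  step 12: S^4(Z)

Answer: SAME — A ⇓ S^4(Z), B ⇓ S^4(Z)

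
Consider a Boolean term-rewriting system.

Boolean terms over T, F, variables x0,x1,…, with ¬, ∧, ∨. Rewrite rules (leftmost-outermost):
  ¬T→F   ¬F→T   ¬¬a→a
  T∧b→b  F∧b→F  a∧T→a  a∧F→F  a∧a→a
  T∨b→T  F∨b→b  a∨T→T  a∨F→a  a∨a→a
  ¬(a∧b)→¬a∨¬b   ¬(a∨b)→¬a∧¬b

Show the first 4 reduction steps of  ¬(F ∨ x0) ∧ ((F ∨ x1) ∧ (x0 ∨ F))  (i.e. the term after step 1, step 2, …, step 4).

Answer: after 4 steps: ¬x0 ∧ (x1 ∧ (x0 ∨ F))

Reduction:
  start: ¬(F ∨ x0) ∧ ((F ∨ x1) ∧ (x0 ∨ F))
  [1] (¬F ∧ ¬x0) ∧ ((F ∨ x1) ∧ (x0 ∨ F))
  [2] (T ∧ ¬x0) ∧ ((F ∨ x1) ∧ (x0 ∨ F))
  [3] ¬x0 ∧ ((F ∨ x1) ∧ (x0 ∨ F))
  [4] ¬x0 ∧ (x1 ∧ (x0 ∨ F))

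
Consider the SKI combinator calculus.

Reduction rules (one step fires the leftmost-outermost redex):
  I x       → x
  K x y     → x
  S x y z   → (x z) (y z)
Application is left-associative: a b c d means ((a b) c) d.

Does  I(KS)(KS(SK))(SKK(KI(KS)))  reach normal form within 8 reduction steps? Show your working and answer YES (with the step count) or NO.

  start: I(KS)(KS(SK))(SKK(KI(KS)))
  step 1: KS(KS(SK))(SKK(KI(KS)))
  step 2: S(SKK(KI(KS)))
  step 3: S(K(KI(KS))(K(KI(KS))))
  step 4: S(KI(KS))
  step 5: SI

Answer: YES — reaches normal form SI in 5 ≤ 8 steps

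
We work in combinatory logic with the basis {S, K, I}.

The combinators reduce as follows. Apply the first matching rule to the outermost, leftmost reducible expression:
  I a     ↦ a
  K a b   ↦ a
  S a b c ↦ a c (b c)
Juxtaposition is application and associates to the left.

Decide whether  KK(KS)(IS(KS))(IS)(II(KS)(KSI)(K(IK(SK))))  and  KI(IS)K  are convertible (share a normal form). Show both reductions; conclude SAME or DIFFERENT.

Answer: DIFFERENT — A ⇓ S(KS)(S(K(K(SK)))), B ⇓ K

Derivation:
Term A:
  start: KK(KS)(IS(KS))(IS)(II(KS)(KSI)(K(IK(SK))))
  step 1: K(IS(KS))(IS)(II(KS)(KSI)(K(IK(SK))))
  step 2: IS(KS)(II(KS)(KSI)(K(IK(SK))))
  step 3: S(KS)(II(KS)(KSI)(K(IK(SK))))
  step 4: S(KS)(I(KS)(KSI)(K(IK(SK))))
  step 5: S(KS)(KS(KSI)(K(IK(SK))))
  step 6: S(KS)(S(K(IK(SK))))
  step 7: S(KS)(S(K(K(SK))))

Term B:
  start: KI(IS)K
  step 1: IK
  step 2: K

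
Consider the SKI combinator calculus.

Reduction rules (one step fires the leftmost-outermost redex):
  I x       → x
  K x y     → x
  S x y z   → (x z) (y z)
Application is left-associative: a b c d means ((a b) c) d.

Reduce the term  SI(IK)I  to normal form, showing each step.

Answer: normal form = KI  (in 4 steps)

Working:
  start: SI(IK)I
  →1  II(IKI)
  →2  I(IKI)
  →3  IKI
  →4  KI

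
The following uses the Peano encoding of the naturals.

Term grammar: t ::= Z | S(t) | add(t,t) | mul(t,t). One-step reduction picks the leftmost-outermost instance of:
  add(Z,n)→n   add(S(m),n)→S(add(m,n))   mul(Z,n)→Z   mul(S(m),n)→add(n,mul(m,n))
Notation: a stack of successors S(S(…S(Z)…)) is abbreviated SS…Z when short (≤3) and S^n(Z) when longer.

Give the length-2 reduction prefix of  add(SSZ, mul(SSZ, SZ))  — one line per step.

  start: add(SSZ, mul(SSZ, SZ))
  step 1: S(add(SZ, mul(SSZ, SZ)))
  step 2: S(S(add(Z, mul(SSZ, SZ))))

Answer: after 2 steps: S(S(add(Z, mul(SSZ, SZ))))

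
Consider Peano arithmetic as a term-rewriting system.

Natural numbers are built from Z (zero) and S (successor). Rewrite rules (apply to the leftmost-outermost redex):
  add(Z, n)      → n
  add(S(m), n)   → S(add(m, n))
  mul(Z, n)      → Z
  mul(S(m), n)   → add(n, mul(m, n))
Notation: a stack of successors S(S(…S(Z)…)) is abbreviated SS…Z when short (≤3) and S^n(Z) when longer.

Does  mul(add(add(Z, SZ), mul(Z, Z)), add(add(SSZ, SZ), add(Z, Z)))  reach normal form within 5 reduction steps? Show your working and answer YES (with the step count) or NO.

  start: mul(add(add(Z, SZ), mul(Z, Z)), add(add(SSZ, SZ), add(Z, Z)))
  [1] mul(add(SZ, mul(Z, Z)), add(add(SSZ, SZ), add(Z, Z)))
  [2] mul(S(add(Z, mul(Z, Z))), add(add(SSZ, SZ), add(Z, Z)))
  [3] add(add(add(SSZ, SZ), add(Z, Z)), mul(add(Z, mul(Z, Z)), add(add(SSZ, SZ), add(Z, Z))))
  [4] add(add(S(add(SZ, SZ)), add(Z, Z)), mul(add(Z, mul(Z, Z)), add(add(SSZ, SZ), add(Z, Z))))
  [5] add(S(add(add(SZ, SZ), add(Z, Z))), mul(add(Z, mul(Z, Z)), add(add(SSZ, SZ), add(Z, Z))))

Answer: NO — after 5 steps the term is add(S(add(add(SZ, SZ), add(Z, Z))), mul(add(Z, mul(Z, Z)), add(add(SSZ, SZ), add(Z, Z)))), not yet normal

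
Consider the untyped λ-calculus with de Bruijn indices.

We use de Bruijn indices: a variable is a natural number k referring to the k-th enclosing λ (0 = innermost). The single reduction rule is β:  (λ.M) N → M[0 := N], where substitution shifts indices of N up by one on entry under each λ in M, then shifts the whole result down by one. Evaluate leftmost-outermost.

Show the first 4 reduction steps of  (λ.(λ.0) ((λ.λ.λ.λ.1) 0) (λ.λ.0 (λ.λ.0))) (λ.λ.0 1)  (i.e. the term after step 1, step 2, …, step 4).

  start: (λ.(λ.0) ((λ.λ.λ.λ.1) 0) (λ.λ.0 (λ.λ.0))) (λ.λ.0 1)
  →1  (λ.0) ((λ.λ.λ.λ.1) (λ.λ.0 1)) (λ.λ.0 (λ.λ.0))
  →2  (λ.λ.λ.λ.1) (λ.λ.0 1) (λ.λ.0 (λ.λ.0))
  →3  (λ.λ.λ.1) (λ.λ.0 (λ.λ.0))
  →4  λ.λ.1

Answer: after 4 steps: λ.λ.1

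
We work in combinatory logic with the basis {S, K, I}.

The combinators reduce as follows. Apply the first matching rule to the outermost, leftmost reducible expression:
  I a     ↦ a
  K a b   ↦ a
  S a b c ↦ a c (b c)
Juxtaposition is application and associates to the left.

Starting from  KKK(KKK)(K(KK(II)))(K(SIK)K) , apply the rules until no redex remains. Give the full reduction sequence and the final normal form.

  start: KKK(KKK)(K(KK(II)))(K(SIK)K)
  step 1: K(KKK)(K(KK(II)))(K(SIK)K)
  step 2: KKK(K(SIK)K)
  step 3: K(K(SIK)K)
  step 4: K(SIK)

Answer: normal form = K(SIK)  (in 4 steps)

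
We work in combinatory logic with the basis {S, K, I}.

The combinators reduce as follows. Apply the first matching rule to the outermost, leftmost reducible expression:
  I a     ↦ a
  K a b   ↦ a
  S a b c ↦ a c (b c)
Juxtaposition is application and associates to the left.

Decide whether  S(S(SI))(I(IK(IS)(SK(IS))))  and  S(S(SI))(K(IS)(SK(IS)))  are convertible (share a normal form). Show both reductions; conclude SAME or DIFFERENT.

Term A:
  start: S(S(SI))(I(IK(IS)(SK(IS))))
  step 1: S(S(SI))(IK(IS)(SK(IS)))
  step 2: S(S(SI))(K(IS)(SK(IS)))
  step 3: S(S(SI))(IS)
  step 4: S(S(SI))S

Term B:
  start: S(S(SI))(K(IS)(SK(IS)))
  step 1: S(S(SI))(IS)
  step 2: S(S(SI))S

Answer: SAME — A ⇓ S(S(SI))S, B ⇓ S(S(SI))S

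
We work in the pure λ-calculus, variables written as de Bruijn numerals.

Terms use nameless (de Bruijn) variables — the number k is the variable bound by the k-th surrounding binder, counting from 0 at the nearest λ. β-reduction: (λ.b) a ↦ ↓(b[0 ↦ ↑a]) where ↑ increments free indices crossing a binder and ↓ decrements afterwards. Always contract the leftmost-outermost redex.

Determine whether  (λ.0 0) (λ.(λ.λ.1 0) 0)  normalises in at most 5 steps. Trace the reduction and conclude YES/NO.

  start: (λ.0 0) (λ.(λ.λ.1 0) 0)
  →1  (λ.(λ.λ.1 0) 0) (λ.(λ.λ.1 0) 0)
  →2  (λ.λ.1 0) (λ.(λ.λ.1 0) 0)
  →3  λ.(λ.(λ.λ.1 0) 0) 0
  →4  λ.(λ.λ.1 0) 0
  →5  λ.λ.1 0

Answer: YES — reaches normal form λ.λ.1 0 in 5 ≤ 5 steps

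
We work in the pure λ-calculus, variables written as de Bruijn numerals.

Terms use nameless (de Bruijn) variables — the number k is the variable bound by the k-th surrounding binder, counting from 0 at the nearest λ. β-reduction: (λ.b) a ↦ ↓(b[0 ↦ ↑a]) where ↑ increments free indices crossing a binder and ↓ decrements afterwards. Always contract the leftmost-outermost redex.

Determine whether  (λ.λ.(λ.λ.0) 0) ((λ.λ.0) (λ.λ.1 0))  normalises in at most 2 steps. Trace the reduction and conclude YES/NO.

Answer: YES — reaches normal form λ.λ.0 in 2 ≤ 2 steps

Derivation:
  start: (λ.λ.(λ.λ.0) 0) ((λ.λ.0) (λ.λ.1 0))
  step 1: λ.(λ.λ.0) 0
  step 2: λ.λ.0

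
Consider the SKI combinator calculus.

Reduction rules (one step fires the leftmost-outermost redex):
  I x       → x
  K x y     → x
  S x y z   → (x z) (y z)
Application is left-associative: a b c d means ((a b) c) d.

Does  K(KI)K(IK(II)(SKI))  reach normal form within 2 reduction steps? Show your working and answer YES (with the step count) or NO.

  start: K(KI)K(IK(II)(SKI))
  →1  KI(IK(II)(SKI))
  →2  I

Answer: YES — reaches normal form I in 2 ≤ 2 steps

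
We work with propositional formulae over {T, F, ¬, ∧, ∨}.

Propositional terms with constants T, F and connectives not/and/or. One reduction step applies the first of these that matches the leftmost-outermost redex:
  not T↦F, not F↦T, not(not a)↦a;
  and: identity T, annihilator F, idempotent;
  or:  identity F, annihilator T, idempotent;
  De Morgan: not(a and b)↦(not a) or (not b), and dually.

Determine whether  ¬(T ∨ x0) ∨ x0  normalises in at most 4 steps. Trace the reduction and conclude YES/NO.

  start: ¬(T ∨ x0) ∨ x0
  step 1: (¬T ∧ ¬x0) ∨ x0
  step 2: (F ∧ ¬x0) ∨ x0
  step 3: F ∨ x0
  step 4: x0

Answer: YES — reaches normal form x0 in 4 ≤ 4 steps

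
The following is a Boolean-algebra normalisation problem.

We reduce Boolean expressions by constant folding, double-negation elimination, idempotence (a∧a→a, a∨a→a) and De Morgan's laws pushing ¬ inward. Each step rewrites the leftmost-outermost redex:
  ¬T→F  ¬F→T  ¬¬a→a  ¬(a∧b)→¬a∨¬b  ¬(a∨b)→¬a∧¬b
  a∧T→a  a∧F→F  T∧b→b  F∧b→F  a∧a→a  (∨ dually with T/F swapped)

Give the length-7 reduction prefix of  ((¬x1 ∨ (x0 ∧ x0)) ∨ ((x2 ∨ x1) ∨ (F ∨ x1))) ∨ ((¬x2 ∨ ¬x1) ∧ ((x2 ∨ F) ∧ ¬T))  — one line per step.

  start: ((¬x1 ∨ (x0 ∧ x0)) ∨ ((x2 ∨ x1) ∨ (F ∨ x1))) ∨ ((¬x2 ∨ ¬x1) ∧ ((x2 ∨ F) ∧ ¬T))
  [1] ((¬x1 ∨ x0) ∨ ((x2 ∨ x1) ∨ (F ∨ x1))) ∨ ((¬x2 ∨ ¬x1) ∧ ((x2 ∨ F) ∧ ¬T))
  [2] ((¬x1 ∨ x0) ∨ ((x2 ∨ x1) ∨ x1)) ∨ ((¬x2 ∨ ¬x1) ∧ ((x2 ∨ F) ∧ ¬T))
  [3] ((¬x1 ∨ x0) ∨ ((x2 ∨ x1) ∨ x1)) ∨ ((¬x2 ∨ ¬x1) ∧ (x2 ∧ ¬T))
  [4] ((¬x1 ∨ x0) ∨ ((x2 ∨ x1) ∨ x1)) ∨ ((¬x2 ∨ ¬x1) ∧ (x2 ∧ F))
  [5] ((¬x1 ∨ x0) ∨ ((x2 ∨ x1) ∨ x1)) ∨ ((¬x2 ∨ ¬x1) ∧ F)
  [6] ((¬x1 ∨ x0) ∨ ((x2 ∨ x1) ∨ x1)) ∨ F
  [7] (¬x1 ∨ x0) ∨ ((x2 ∨ x1) ∨ x1)

Answer: after 7 steps: (¬x1 ∨ x0) ∨ ((x2 ∨ x1) ∨ x1)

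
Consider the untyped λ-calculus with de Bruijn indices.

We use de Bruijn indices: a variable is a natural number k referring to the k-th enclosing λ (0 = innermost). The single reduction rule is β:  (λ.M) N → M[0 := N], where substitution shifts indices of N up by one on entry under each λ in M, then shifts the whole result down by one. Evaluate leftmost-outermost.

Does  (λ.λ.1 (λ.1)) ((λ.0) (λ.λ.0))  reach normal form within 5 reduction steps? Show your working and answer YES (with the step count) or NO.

Answer: YES — reaches normal form λ.λ.0 in 3 ≤ 5 steps

Working:
  start: (λ.λ.1 (λ.1)) ((λ.0) (λ.λ.0))
  [1] λ.(λ.0) (λ.λ.0) (λ.1)
  [2] λ.(λ.λ.0) (λ.1)
  [3] λ.λ.0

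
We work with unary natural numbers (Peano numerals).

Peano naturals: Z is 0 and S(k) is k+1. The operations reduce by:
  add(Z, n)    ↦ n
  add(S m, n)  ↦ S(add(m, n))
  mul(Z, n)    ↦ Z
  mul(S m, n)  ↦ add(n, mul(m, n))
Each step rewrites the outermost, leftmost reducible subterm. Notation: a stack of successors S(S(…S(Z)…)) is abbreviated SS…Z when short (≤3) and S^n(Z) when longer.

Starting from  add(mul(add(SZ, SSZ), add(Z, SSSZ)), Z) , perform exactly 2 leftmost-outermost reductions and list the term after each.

  start: add(mul(add(SZ, SSZ), add(Z, SSSZ)), Z)
  →1  add(mul(S(add(Z, SSZ)), add(Z, SSSZ)), Z)
  →2  add(add(add(Z, SSSZ), mul(add(Z, SSZ), add(Z, SSSZ))), Z)

Answer: after 2 steps: add(add(add(Z, SSSZ), mul(add(Z, SSZ), add(Z, SSSZ))), Z)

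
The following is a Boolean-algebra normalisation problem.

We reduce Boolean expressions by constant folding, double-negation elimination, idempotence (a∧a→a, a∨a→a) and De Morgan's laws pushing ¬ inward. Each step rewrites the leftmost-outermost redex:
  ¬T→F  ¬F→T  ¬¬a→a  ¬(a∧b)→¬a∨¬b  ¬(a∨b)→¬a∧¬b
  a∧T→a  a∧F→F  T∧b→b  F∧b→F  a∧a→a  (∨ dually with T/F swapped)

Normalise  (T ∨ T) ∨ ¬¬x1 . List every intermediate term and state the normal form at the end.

  start: (T ∨ T) ∨ ¬¬x1
  step 1: T ∨ ¬¬x1
  step 2: T

Answer: normal form = T  (in 2 steps)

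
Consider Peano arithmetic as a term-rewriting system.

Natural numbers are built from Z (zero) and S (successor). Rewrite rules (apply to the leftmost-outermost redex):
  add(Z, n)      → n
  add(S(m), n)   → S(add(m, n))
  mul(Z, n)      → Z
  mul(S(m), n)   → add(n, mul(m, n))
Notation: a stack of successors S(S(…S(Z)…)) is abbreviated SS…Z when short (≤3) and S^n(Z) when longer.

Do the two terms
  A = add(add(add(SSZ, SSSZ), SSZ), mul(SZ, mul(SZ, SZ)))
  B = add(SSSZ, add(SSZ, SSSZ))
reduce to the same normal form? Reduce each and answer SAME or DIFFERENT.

Term A:
  start: add(add(add(SSZ, SSSZ), SSZ), mul(SZ, mul(SZ, SZ)))
  [1] add(add(S(add(SZ, SSSZ)), SSZ), mul(SZ, mul(SZ, SZ)))
  [2] add(S(add(add(SZ, SSSZ), SSZ)), mul(SZ, mul(SZ, SZ)))
  [3] S(add(add(add(SZ, SSSZ), SSZ), mul(SZ, mul(SZ, SZ))))
  [4] S(add(add(S(add(Z, SSSZ)), SSZ), mul(SZ, mul(SZ, SZ))))
  [5] S(add(S(add(add(Z, SSSZ), SSZ)), mul(SZ, mul(SZ, SZ))))
  [6] S(S(add(add(add(Z, SSSZ), SSZ), mul(SZ, mul(SZ, SZ)))))
  [7] S(S(add(add(SSSZ, SSZ), mul(SZ, mul(SZ, SZ)))))
  [8] S(S(add(S(add(SSZ, SSZ)), mul(SZ, mul(SZ, SZ)))))
  [9] S(S(S(add(add(SSZ, SSZ), mul(SZ, mul(SZ, SZ))))))
  [10] S(S(S(add(S(add(SZ, SSZ)), mul(SZ, mul(SZ, SZ))))))
  [11] S(S(S(S(add(add(SZ, SSZ), mul(SZ, mul(SZ, SZ)))))))
  [12] S(S(S(S(add(S(add(Z, SSZ)), mul(SZ, mul(SZ, SZ)))))))
  [13] S(S(S(S(S(add(add(Z, SSZ), mul(SZ, mul(SZ, SZ))))))))
  [14] S(S(S(S(S(add(SSZ, mul(SZ, mul(SZ, SZ))))))))
  [15] S(S(S(S(S(S(add(SZ, mul(SZ, mul(SZ, SZ)))))))))
  [16] S(S(S(S(S(S(S(add(Z, mul(SZ, mul(SZ, SZ))))))))))
  [17] S(S(S(S(S(S(S(mul(SZ, mul(SZ, SZ)))))))))
  [18] S(S(S(S(S(S(S(add(mul(SZ, SZ), mul(Z, mul(SZ, SZ))))))))))
  [19] S(S(S(S(S(S(S(add(add(SZ, mul(Z, SZ)), mul(Z, mul(SZ, SZ))))))))))
  [20] S(S(S(S(S(S(S(add(S(add(Z, mul(Z, SZ))), mul(Z, mul(SZ, SZ))))))))))
  [21] S(S(S(S(S(S(S(S(add(add(Z, mul(Z, SZ)), mul(Z, mul(SZ, SZ)))))))))))
  [22] S(S(S(S(S(S(S(S(add(mul(Z, SZ), mul(Z, mul(SZ, SZ)))))))))))
  [23] S(S(S(S(S(S(S(S(add(Z, mul(Z, mul(SZ, SZ)))))))))))
  [24] S(S(S(S(S(S(S(S(mul(Z, mul(SZ, SZ))))))))))
  [25] S^8(Z)

Term B:
  start: add(SSSZ, add(SSZ, SSSZ))
  [1] S(add(SSZ, add(SSZ, SSSZ)))
  [2] S(S(add(SZ, add(SSZ, SSSZ))))
  [3] S(S(S(add(Z, add(SSZ, SSSZ)))))
  [4] S(S(S(add(SSZ, SSSZ))))
  [5] S(S(S(S(add(SZ, SSSZ)))))
  [6] S(S(S(S(S(add(Z, SSSZ))))))
  [7] S^8(Z)

Answer: SAME — A ⇓ S^8(Z), B ⇓ S^8(Z)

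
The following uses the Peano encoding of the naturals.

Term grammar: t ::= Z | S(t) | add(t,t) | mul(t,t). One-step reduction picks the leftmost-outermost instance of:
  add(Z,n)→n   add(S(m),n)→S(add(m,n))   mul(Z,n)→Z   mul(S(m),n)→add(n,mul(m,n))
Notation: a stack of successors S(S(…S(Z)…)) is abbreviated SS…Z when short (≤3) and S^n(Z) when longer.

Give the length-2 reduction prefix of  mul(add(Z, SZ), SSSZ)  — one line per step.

  start: mul(add(Z, SZ), SSSZ)
  step 1: mul(SZ, SSSZ)
  step 2: add(SSSZ, mul(Z, SSSZ))

Answer: after 2 steps: add(SSSZ, mul(Z, SSSZ))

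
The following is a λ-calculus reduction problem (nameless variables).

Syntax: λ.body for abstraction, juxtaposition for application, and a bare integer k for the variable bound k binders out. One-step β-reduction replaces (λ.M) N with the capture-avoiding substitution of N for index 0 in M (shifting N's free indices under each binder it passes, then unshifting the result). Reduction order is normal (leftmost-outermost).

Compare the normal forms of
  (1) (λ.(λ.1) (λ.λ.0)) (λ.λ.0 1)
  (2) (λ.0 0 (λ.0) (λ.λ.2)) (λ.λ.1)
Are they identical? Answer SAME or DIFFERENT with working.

Answer: DIFFERENT — A ⇓ λ.λ.0 1, B ⇓ λ.λ.λ.λ.λ.1

Derivation:
Term A:
  start: (λ.(λ.1) (λ.λ.0)) (λ.λ.0 1)
  →1  (λ.λ.λ.0 1) (λ.λ.0)
  →2  λ.λ.0 1

Term B:
  start: (λ.0 0 (λ.0) (λ.λ.2)) (λ.λ.1)
  →1  (λ.λ.1) (λ.λ.1) (λ.0) (λ.λ.λ.λ.1)
  →2  (λ.λ.λ.1) (λ.0) (λ.λ.λ.λ.1)
  →3  (λ.λ.1) (λ.λ.λ.λ.1)
  →4  λ.λ.λ.λ.λ.1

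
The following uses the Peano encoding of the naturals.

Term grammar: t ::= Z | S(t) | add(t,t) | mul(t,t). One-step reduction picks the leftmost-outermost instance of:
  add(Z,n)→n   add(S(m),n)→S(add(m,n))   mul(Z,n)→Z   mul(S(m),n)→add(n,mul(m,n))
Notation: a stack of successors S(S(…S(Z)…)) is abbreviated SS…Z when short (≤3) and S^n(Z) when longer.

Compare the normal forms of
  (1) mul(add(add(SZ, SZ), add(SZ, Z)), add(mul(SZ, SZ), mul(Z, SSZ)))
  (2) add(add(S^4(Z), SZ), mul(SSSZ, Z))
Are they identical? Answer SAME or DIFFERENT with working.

Term A:
  start: mul(add(add(SZ, SZ), add(SZ, Z)), add(mul(SZ, SZ), mul(Z, SSZ)))
  →1  mul(add(S(add(Z, SZ)), add(SZ, Z)), add(mul(SZ, SZ), mul(Z, SSZ)))
  →2  mul(S(add(add(Z, SZ), add(SZ, Z))), add(mul(SZ, SZ), mul(Z, SSZ)))
  →3  add(add(mul(SZ, SZ), mul(Z, SSZ)), mul(add(add(Z, SZ), add(SZ, Z)), add(mul(SZ, SZ), mul(Z, SSZ))))
  →4  add(add(add(SZ, mul(Z, SZ)), mul(Z, SSZ)), mul(add(add(Z, SZ), add(SZ, Z)), add(mul(SZ, SZ), mul(Z, SSZ))))
  →5  add(add(S(add(Z, mul(Z, SZ))), mul(Z, SSZ)), mul(add(add(Z, SZ), add(SZ, Z)), add(mul(SZ, SZ), mul(Z, SSZ))))
  →6  add(S(add(add(Z, mul(Z, SZ)), mul(Z, SSZ))), mul(add(add(Z, SZ), add(SZ, Z)), add(mul(SZ, SZ), mul(Z, SSZ))))
  →7  S(add(add(add(Z, mul(Z, SZ)), mul(Z, SSZ)), mul(add(add(Z, SZ), add(SZ, Z)), add(mul(SZ, SZ), mul(Z, SSZ)))))
  →8  S(add(add(mul(Z, SZ), mul(Z, SSZ)), mul(add(add(Z, SZ), add(SZ, Z)), add(mul(SZ, SZ), mul(Z, SSZ)))))
  →9  S(add(add(Z, mul(Z, SSZ)), mul(add(add(Z, SZ), add(SZ, Z)), add(mul(SZ, SZ), mul(Z, SSZ)))))
  →10  S(add(mul(Z, SSZ), mul(add(add(Z, SZ), add(SZ, Z)), add(mul(SZ, SZ), mul(Z, SSZ)))))
  →11  S(add(Z, mul(add(add(Z, SZ), add(SZ, Z)), add(mul(SZ, SZ), mul(Z, SSZ)))))
  →12  S(mul(add(add(Z, SZ), add(SZ, Z)), add(mul(SZ, SZ), mul(Z, SSZ))))
  →13  S(mul(add(SZ, add(SZ, Z)), add(mul(SZ, SZ), mul(Z, SSZ))))
  →14  S(mul(S(add(Z, add(SZ, Z))), add(mul(SZ, SZ), mul(Z, SSZ))))
  →15  S(add(add(mul(SZ, SZ), mul(Z, SSZ)), mul(add(Z, add(SZ, Z)), add(mul(SZ, SZ), mul(Z, SSZ)))))
  →16  S(add(add(add(SZ, mul(Z, SZ)), mul(Z, SSZ)), mul(add(Z, add(SZ, Z)), add(mul(SZ, SZ), mul(Z, SSZ)))))
  →17  S(add(add(S(add(Z, mul(Z, SZ))), mul(Z, SSZ)), mul(add(Z, add(SZ, Z)), add(mul(SZ, SZ), mul(Z, SSZ)))))
  →18  S(add(S(add(add(Z, mul(Z, SZ)), mul(Z, SSZ))), mul(add(Z, add(SZ, Z)), add(mul(SZ, SZ), mul(Z, SSZ)))))
  →19  S(S(add(add(add(Z, mul(Z, SZ)), mul(Z, SSZ)), mul(add(Z, add(SZ, Z)), add(mul(SZ, SZ), mul(Z, SSZ))))))
  →20  S(S(add(add(mul(Z, SZ), mul(Z, SSZ)), mul(add(Z, add(SZ, Z)), add(mul(SZ, SZ), mul(Z, SSZ))))))
  →21  S(S(add(add(Z, mul(Z, SSZ)), mul(add(Z, add(SZ, Z)), add(mul(SZ, SZ), mul(Z, SSZ))))))
  →22  S(S(add(mul(Z, SSZ), mul(add(Z, add(SZ, Z)), add(mul(SZ, SZ), mul(Z, SSZ))))))
  →23  S(S(add(Z, mul(add(Z, add(SZ, Z)), add(mul(SZ, SZ), mul(Z, SSZ))))))
  →24  S(S(mul(add(Z, add(SZ, Z)), add(mul(SZ, SZ), mul(Z, SSZ)))))
  →25  S(S(mul(add(SZ, Z), add(mul(SZ, SZ), mul(Z, SSZ)))))
  →26  S(S(mul(S(add(Z, Z)), add(mul(SZ, SZ), mul(Z, SSZ)))))
  →27  S(S(add(add(mul(SZ, SZ), mul(Z, SSZ)), mul(add(Z, Z), add(mul(SZ, SZ), mul(Z, SSZ))))))
  →28  S(S(add(add(add(SZ, mul(Z, SZ)), mul(Z, SSZ)), mul(add(Z, Z), add(mul(SZ, SZ), mul(Z, SSZ))))))
  →29  S(S(add(add(S(add(Z, mul(Z, SZ))), mul(Z, SSZ)), mul(add(Z, Z), add(mul(SZ, SZ), mul(Z, SSZ))))))
  →30  S(S(add(S(add(add(Z, mul(Z, SZ)), mul(Z, SSZ))), mul(add(Z, Z), add(mul(SZ, SZ), mul(Z, SSZ))))))
  →31  S(S(S(add(add(add(Z, mul(Z, SZ)), mul(Z, SSZ)), mul(add(Z, Z), add(mul(SZ, SZ), mul(Z, SSZ)))))))
  →32  S(S(S(add(add(mul(Z, SZ), mul(Z, SSZ)), mul(add(Z, Z), add(mul(SZ, SZ), mul(Z, SSZ)))))))
  →33  S(S(S(add(add(Z, mul(Z, SSZ)), mul(add(Z, Z), add(mul(SZ, SZ), mul(Z, SSZ)))))))
  →34  S(S(S(add(mul(Z, SSZ), mul(add(Z, Z), add(mul(SZ, SZ), mul(Z, SSZ)))))))
  →35  S(S(S(add(Z, mul(add(Z, Z), add(mul(SZ, SZ), mul(Z, SSZ)))))))
  →36  S(S(S(mul(add(Z, Z), add(mul(SZ, SZ), mul(Z, SSZ))))))
  →37  S(S(S(mul(Z, add(mul(SZ, SZ), mul(Z, SSZ))))))
  →38  SSSZ

Term B:
  start: add(add(S^4(Z), SZ), mul(SSSZ, Z))
  →1  add(S(add(SSSZ, SZ)), mul(SSSZ, Z))
  →2  S(add(add(SSSZ, SZ), mul(SSSZ, Z)))
  →3  S(add(S(add(SSZ, SZ)), mul(SSSZ, Z)))
  →4  S(S(add(add(SSZ, SZ), mul(SSSZ, Z))))
  →5  S(S(add(S(add(SZ, SZ)), mul(SSSZ, Z))))
  →6  S(S(S(add(add(SZ, SZ), mul(SSSZ, Z)))))
  →7  S(S(S(add(S(add(Z, SZ)), mul(SSSZ, Z)))))
  →8  S(S(S(S(add(add(Z, SZ), mul(SSSZ, Z))))))
  →9  S(S(S(S(add(SZ, mul(SSSZ, Z))))))
  →10  S(S(S(S(S(add(Z, mul(SSSZ, Z)))))))
  →11  S(S(S(S(S(mul(SSSZ, Z))))))
  →12  S(S(S(S(S(add(Z, mul(SSZ, Z)))))))
  →13  S(S(S(S(S(mul(SSZ, Z))))))
  →14  S(S(S(S(S(add(Z, mul(SZ, Z)))))))
  →15  S(S(S(S(S(mul(SZ, Z))))))
  →16  S(S(S(S(S(add(Z, mul(Z, Z)))))))
  →17  S(S(S(S(S(mul(Z, Z))))))
  →18  S^5(Z)

Answer: DIFFERENT — A ⇓ SSSZ, B ⇓ S^5(Z)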